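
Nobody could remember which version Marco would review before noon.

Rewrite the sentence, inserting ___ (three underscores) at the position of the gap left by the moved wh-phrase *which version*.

Nobody could remember which version Marco would review ___ before noon.

Pre-movement form: Marco would review which version before noon.
'which version' functions as the direct object of 'review'. The gap is right after 'review'.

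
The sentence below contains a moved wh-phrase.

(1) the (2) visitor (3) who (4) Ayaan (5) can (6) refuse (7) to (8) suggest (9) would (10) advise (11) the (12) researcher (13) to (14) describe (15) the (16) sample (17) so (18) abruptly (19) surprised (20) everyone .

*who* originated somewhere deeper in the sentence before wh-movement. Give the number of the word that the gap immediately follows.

'who' is the subject of the clause embedded under 'suggest'. Fronting leaves a gap immediately after 'suggest':
The visitor who Ayaan can refuse to suggest ___ would advise the researcher to describe the sample so abruptly surprised everyone.
'suggest' is word 8.

8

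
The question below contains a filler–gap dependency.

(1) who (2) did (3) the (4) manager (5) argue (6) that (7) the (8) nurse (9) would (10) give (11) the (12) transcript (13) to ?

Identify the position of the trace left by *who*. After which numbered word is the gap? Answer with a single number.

In situ: The manager did argue that the nurse would give the transcript to who.
'who' functions as the object of the preposition 'to' (recipient of 'give'). Wh-movement fronts it, leaving a gap right after 'to':
Who did the manager argue that the nurse would give the transcript to ___?
'to' is word 13.

13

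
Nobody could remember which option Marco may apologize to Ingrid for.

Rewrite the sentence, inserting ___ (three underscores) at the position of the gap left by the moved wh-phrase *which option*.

In situ: Marco may apologize to Ingrid for which option.
'which option' functions as the object of the preposition 'for'. The gap is right after 'for'.

Nobody could remember which option Marco may apologize to Ingrid for ___.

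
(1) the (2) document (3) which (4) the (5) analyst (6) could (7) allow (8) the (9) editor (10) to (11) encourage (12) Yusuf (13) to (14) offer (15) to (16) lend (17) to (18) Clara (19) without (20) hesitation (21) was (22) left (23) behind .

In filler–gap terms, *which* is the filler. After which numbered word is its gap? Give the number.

16

The filler 'which' is interpreted as the direct object of 'lend'. Fronting leaves a gap immediately after 'lend':
The document which the analyst could allow the editor to encourage Yusuf to offer to lend ___ to Clara without hesitation was left behind.
'lend' is word 16.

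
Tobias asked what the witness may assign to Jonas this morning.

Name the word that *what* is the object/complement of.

assign

In situ: The witness may assign what to Jonas this morning.
'what' functions as the direct object of 'assign'. Fronting leaves a gap immediately after 'assign':
Tobias asked what the witness may assign ___ to Jonas this morning.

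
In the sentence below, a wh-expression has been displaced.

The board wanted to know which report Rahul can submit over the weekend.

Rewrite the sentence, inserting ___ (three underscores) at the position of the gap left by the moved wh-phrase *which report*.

Pre-movement form: Rahul can submit which report over the weekend.
The filler 'which report' is interpreted as the direct object of 'submit'. The gap is right after 'submit'.

The board wanted to know which report Rahul can submit ___ over the weekend.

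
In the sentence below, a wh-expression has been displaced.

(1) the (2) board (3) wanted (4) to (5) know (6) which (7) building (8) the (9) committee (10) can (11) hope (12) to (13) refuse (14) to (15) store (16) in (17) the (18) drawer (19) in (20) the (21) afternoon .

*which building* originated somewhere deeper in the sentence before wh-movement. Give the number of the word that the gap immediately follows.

15

Pre-movement form: The committee can hope to refuse to store which building in the drawer in the afternoon.
'which building' functions as the direct object of 'store'. It moves to the left edge, and the trace sits right after 'store':
The board wanted to know which building the committee can hope to refuse to store ___ in the drawer in the afternoon.
'store' is word 15.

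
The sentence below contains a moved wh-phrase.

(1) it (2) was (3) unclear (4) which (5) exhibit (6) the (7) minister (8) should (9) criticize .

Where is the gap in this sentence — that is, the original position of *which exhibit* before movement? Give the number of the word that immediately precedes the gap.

Before movement: The minister should criticize which exhibit.
'which exhibit' is the direct object of 'criticize'. It moves to the left edge, and the trace sits right after 'criticize':
It was unclear which exhibit the minister should criticize ___.
'criticize' is word 9.

9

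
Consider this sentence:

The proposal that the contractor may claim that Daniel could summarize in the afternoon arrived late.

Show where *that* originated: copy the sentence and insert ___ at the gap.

'that' functions as the direct object of 'summarize'. The gap is right after 'summarize'.

The proposal that the contractor may claim that Daniel could summarize ___ in the afternoon arrived late.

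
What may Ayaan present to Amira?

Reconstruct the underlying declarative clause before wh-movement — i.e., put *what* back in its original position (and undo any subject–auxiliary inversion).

The filler 'what' is interpreted as the direct object of 'present'. Wh-movement fronts it, leaving a gap right after 'present':
What may Ayaan present ___ to Amira?

Ayaan may present what to Amira.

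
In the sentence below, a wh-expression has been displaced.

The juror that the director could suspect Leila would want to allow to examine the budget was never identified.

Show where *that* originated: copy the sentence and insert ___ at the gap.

The juror that the director could suspect Leila would want to allow ___ to examine the budget was never identified.

'that' is the direct object of 'allow'. The gap is right after 'allow'.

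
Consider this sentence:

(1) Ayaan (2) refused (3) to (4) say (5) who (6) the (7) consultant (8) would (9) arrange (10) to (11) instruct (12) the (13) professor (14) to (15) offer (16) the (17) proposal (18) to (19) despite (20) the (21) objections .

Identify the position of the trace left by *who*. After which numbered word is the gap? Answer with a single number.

Pre-movement form: The consultant would arrange to instruct the professor to offer the proposal to who despite the objections.
The filler 'who' is interpreted as the object of the preposition 'to' (recipient of 'offer'). It moves to the left edge, and the trace sits right after 'to':
Ayaan refused to say who the consultant would arrange to instruct the professor to offer the proposal to ___ despite the objections.
'to' is word 18.

18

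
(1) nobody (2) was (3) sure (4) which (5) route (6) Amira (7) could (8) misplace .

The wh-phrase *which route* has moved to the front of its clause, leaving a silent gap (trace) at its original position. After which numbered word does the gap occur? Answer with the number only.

Before movement: Amira could misplace which route.
'which route' is the direct object of 'misplace'. Fronting leaves a gap immediately after 'misplace':
Nobody was sure which route Amira could misplace ___.
'misplace' is word 8.

8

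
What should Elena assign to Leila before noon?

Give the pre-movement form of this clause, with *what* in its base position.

'what' is the direct object of 'assign'. Wh-movement fronts it, leaving a gap right after 'assign':
What should Elena assign ___ to Leila before noon?

Elena should assign what to Leila before noon.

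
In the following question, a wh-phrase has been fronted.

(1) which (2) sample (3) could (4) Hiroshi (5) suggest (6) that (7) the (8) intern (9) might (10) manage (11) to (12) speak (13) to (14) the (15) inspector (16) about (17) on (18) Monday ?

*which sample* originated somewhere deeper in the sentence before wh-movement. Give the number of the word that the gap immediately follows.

16

In situ: Hiroshi could suggest that the intern might manage to speak to the inspector about which sample on Monday.
The filler 'which sample' is interpreted as the object of the preposition 'about'. Wh-movement fronts it, leaving a gap right after 'about':
Which sample could Hiroshi suggest that the intern might manage to speak to the inspector about ___ on Monday?
'about' is word 16.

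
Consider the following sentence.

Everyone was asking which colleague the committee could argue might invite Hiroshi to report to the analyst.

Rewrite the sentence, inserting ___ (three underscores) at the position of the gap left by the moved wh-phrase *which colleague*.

Everyone was asking which colleague the committee could argue ___ might invite Hiroshi to report to the analyst.

Underlying clause: The committee could argue which colleague might invite Hiroshi to report to the analyst.
'which colleague' is the subject of the clause embedded under 'argue'. The gap is right after 'argue'.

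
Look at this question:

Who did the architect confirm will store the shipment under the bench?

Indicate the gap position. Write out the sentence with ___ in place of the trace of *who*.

Who did the architect confirm ___ will store the shipment under the bench?

Before movement: The architect did confirm who will store the shipment under the bench.
The filler 'who' is interpreted as the subject of the clause embedded under 'confirm'. The gap is right after 'confirm'.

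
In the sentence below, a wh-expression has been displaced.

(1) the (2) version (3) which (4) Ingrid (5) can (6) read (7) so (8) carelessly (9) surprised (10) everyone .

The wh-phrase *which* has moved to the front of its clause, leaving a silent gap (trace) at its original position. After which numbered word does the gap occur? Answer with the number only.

'which' functions as the direct object of 'read'. It moves to the left edge, and the trace sits right after 'read':
The version which Ingrid can read ___ so carelessly surprised everyone.
'read' is word 6.

6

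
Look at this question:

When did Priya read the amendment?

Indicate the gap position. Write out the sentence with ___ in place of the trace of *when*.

When did Priya read the amendment ___?

Before movement: Priya did read the amendment when.
'when' functions as the temporal adjunct. The gap is right after 'amendment'.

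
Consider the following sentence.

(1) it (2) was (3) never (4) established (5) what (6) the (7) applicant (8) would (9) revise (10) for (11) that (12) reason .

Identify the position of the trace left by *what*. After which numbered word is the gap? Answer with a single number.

9

In situ: The applicant would revise what for that reason.
'what' is the direct object of 'revise'. It moves to the left edge, and the trace sits right after 'revise':
It was never established what the applicant would revise ___ for that reason.
'revise' is word 9.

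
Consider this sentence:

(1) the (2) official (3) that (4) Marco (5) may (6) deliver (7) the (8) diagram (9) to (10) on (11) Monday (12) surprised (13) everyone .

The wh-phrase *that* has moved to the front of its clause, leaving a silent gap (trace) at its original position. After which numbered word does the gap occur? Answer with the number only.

9

'that' is the object of the preposition 'to' (recipient of 'deliver'). Fronting leaves a gap immediately after 'to':
The official that Marco may deliver the diagram to ___ on Monday surprised everyone.
'to' is word 9.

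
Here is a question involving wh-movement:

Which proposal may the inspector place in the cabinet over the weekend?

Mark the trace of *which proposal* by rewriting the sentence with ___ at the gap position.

Pre-movement form: The inspector may place which proposal in the cabinet over the weekend.
'which proposal' functions as the direct object of 'place'. The gap is right after 'place'.

Which proposal may the inspector place ___ in the cabinet over the weekend?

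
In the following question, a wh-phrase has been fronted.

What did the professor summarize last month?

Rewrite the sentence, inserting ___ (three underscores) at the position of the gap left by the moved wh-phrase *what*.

What did the professor summarize ___ last month?

Before movement: The professor did summarize what last month.
'what' is the direct object of 'summarize'. The gap is right after 'summarize'.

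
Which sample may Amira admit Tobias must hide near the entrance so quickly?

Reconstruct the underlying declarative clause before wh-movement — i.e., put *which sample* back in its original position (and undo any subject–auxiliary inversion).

'which sample' functions as the direct object of 'hide'. It moves to the left edge, and the trace sits right after 'hide':
Which sample may Amira admit Tobias must hide ___ near the entrance so quickly?

Amira may admit Tobias must hide which sample near the entrance so quickly.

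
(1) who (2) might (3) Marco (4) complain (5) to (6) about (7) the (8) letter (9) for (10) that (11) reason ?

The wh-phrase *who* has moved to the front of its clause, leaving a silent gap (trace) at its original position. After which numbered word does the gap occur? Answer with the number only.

Before movement: Marco might complain to who about the letter for that reason.
The filler 'who' is interpreted as the object of the preposition 'to'. Fronting leaves a gap immediately after 'to':
Who might Marco complain to ___ about the letter for that reason?
'to' is word 5.

5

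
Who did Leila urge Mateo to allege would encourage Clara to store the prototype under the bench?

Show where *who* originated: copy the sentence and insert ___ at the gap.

Who did Leila urge Mateo to allege ___ would encourage Clara to store the prototype under the bench?

Underlying clause: Leila did urge Mateo to allege who would encourage Clara to store the prototype under the bench.
'who' is the subject of the clause embedded under 'allege'. The gap is right after 'allege'.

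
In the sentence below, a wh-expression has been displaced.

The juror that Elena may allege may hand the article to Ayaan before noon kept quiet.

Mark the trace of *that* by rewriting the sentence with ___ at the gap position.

The juror that Elena may allege ___ may hand the article to Ayaan before noon kept quiet.

'that' functions as the subject of the clause embedded under 'allege'. The gap is right after 'allege'.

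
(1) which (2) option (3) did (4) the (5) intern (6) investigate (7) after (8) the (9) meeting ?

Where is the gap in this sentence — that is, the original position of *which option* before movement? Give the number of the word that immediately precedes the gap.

6

Underlying clause: The intern did investigate which option after the meeting.
'which option' functions as the direct object of 'investigate'. Fronting leaves a gap immediately after 'investigate':
Which option did the intern investigate ___ after the meeting?
'investigate' is word 6.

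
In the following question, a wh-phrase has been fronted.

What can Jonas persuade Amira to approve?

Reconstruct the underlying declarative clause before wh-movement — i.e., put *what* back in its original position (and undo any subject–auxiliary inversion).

Jonas can persuade Amira to approve what.

'what' is the direct object of 'approve'. It moves to the left edge, and the trace sits right after 'approve':
What can Jonas persuade Amira to approve ___?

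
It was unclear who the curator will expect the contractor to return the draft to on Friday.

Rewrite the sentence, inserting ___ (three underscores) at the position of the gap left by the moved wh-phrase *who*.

It was unclear who the curator will expect the contractor to return the draft to ___ on Friday.

Pre-movement form: The curator will expect the contractor to return the draft to who on Friday.
The filler 'who' is interpreted as the object of the preposition 'to' (recipient of 'return'). The gap is right after 'to'.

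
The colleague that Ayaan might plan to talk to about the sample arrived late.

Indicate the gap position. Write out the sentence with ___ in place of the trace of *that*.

The colleague that Ayaan might plan to talk to ___ about the sample arrived late.

'that' functions as the object of the preposition 'to'. The gap is right after 'to'.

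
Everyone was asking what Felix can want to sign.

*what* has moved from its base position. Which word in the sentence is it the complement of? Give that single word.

In situ: Felix can want to sign what.
The filler 'what' is interpreted as the direct object of 'sign'. Wh-movement fronts it, leaving a gap right after 'sign':
Everyone was asking what Felix can want to sign ___.

sign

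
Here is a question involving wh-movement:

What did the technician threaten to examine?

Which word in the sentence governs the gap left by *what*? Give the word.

examine

Underlying clause: The technician did threaten to examine what.
'what' is the direct object of 'examine'. It moves to the left edge, and the trace sits right after 'examine':
What did the technician threaten to examine ___?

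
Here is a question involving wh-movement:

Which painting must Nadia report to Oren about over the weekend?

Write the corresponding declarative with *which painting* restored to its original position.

'which painting' is the object of the preposition 'about'. Fronting leaves a gap immediately after 'about':
Which painting must Nadia report to Oren about ___ over the weekend?

Nadia must report to Oren about which painting over the weekend.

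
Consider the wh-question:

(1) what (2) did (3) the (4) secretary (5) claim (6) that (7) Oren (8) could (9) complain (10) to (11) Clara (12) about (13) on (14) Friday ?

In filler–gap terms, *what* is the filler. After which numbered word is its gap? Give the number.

Before movement: The secretary did claim that Oren could complain to Clara about what on Friday.
'what' is the object of the preposition 'about'. Fronting leaves a gap immediately after 'about':
What did the secretary claim that Oren could complain to Clara about ___ on Friday?
'about' is word 12.

12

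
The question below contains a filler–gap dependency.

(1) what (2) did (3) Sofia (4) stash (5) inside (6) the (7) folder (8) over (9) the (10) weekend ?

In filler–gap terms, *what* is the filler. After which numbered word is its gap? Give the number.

4

Before movement: Sofia did stash what inside the folder over the weekend.
'what' is the direct object of 'stash'. Wh-movement fronts it, leaving a gap right after 'stash':
What did Sofia stash ___ inside the folder over the weekend?
'stash' is word 4.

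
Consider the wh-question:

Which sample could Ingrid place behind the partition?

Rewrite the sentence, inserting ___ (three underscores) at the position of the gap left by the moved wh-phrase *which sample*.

Which sample could Ingrid place ___ behind the partition?

Pre-movement form: Ingrid could place which sample behind the partition.
The filler 'which sample' is interpreted as the direct object of 'place'. The gap is right after 'place'.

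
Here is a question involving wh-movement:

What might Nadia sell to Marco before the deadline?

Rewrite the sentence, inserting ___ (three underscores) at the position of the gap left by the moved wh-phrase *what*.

What might Nadia sell ___ to Marco before the deadline?

In situ: Nadia might sell what to Marco before the deadline.
The filler 'what' is interpreted as the direct object of 'sell'. The gap is right after 'sell'.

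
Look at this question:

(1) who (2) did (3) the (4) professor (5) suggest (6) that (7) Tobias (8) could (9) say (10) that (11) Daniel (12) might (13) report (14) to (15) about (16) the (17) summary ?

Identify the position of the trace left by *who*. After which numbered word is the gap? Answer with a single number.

14

Before movement: The professor did suggest that Tobias could say that Daniel might report to who about the summary.
The filler 'who' is interpreted as the object of the preposition 'to'. It moves to the left edge, and the trace sits right after 'to':
Who did the professor suggest that Tobias could say that Daniel might report to ___ about the summary?
'to' is word 14.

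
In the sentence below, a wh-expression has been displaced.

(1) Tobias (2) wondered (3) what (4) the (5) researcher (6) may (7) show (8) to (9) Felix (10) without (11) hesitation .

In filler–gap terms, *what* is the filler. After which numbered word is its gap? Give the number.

7

In situ: The researcher may show what to Felix without hesitation.
The filler 'what' is interpreted as the direct object of 'show'. Wh-movement fronts it, leaving a gap right after 'show':
Tobias wondered what the researcher may show ___ to Felix without hesitation.
'show' is word 7.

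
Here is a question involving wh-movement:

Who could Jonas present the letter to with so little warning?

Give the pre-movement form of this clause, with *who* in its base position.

The filler 'who' is interpreted as the object of the preposition 'to' (recipient of 'present'). Fronting leaves a gap immediately after 'to':
Who could Jonas present the letter to ___ with so little warning?

Jonas could present the letter to who with so little warning.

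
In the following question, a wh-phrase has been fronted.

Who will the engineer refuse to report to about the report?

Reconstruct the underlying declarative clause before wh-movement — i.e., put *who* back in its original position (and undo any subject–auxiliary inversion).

The engineer will refuse to report to who about the report.

'who' functions as the object of the preposition 'to'. Fronting leaves a gap immediately after 'to':
Who will the engineer refuse to report to ___ about the report?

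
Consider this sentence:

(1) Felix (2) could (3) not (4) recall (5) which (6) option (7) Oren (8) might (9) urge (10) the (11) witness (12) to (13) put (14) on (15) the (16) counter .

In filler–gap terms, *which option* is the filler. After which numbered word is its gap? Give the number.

Underlying clause: Oren might urge the witness to put which option on the counter.
The filler 'which option' is interpreted as the direct object of 'put'. Fronting leaves a gap immediately after 'put':
Felix could not recall which option Oren might urge the witness to put ___ on the counter.
'put' is word 13.

13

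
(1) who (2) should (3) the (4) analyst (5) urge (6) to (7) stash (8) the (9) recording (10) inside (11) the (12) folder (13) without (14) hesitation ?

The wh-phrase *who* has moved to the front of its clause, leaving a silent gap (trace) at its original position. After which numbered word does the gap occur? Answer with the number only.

Before movement: The analyst should urge who to stash the recording inside the folder without hesitation.
'who' functions as the direct object of 'urge'. It moves to the left edge, and the trace sits right after 'urge':
Who should the analyst urge ___ to stash the recording inside the folder without hesitation?
'urge' is word 5.

5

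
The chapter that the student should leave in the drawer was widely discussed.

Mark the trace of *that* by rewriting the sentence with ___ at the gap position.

'that' functions as the direct object of 'leave'. The gap is right after 'leave'.

The chapter that the student should leave ___ in the drawer was widely discussed.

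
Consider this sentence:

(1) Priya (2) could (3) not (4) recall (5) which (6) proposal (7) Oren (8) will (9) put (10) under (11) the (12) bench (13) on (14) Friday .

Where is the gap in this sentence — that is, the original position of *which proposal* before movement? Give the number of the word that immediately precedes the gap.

Before movement: Oren will put which proposal under the bench on Friday.
'which proposal' functions as the direct object of 'put'. It moves to the left edge, and the trace sits right after 'put':
Priya could not recall which proposal Oren will put ___ under the bench on Friday.
'put' is word 9.

9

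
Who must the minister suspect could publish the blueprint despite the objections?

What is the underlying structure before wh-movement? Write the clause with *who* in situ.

The minister must suspect who could publish the blueprint despite the objections.

'who' functions as the subject of the clause embedded under 'suspect'. Wh-movement fronts it, leaving a gap right after 'suspect':
Who must the minister suspect ___ could publish the blueprint despite the objections?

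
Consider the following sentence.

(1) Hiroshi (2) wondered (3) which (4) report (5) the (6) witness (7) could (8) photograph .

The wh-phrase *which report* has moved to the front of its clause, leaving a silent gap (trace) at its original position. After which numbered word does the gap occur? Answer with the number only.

8

In situ: The witness could photograph which report.
'which report' functions as the direct object of 'photograph'. It moves to the left edge, and the trace sits right after 'photograph':
Hiroshi wondered which report the witness could photograph ___.
'photograph' is word 8.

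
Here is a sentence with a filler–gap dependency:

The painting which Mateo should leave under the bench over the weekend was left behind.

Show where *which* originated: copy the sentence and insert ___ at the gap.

The painting which Mateo should leave ___ under the bench over the weekend was left behind.

'which' functions as the direct object of 'leave'. The gap is right after 'leave'.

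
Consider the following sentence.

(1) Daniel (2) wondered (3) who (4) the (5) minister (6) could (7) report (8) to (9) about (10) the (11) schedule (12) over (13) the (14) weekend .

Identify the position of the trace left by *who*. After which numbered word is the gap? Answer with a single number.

8

In situ: The minister could report to who about the schedule over the weekend.
'who' is the object of the preposition 'to'. Fronting leaves a gap immediately after 'to':
Daniel wondered who the minister could report to ___ about the schedule over the weekend.
'to' is word 8.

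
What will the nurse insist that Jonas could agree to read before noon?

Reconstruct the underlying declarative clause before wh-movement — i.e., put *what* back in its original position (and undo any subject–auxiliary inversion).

The nurse will insist that Jonas could agree to read what before noon.

'what' is the direct object of 'read'. It moves to the left edge, and the trace sits right after 'read':
What will the nurse insist that Jonas could agree to read ___ before noon?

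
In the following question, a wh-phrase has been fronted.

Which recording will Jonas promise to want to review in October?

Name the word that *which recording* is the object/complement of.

review

Pre-movement form: Jonas will promise to want to review which recording in October.
'which recording' is the direct object of 'review'. Wh-movement fronts it, leaving a gap right after 'review':
Which recording will Jonas promise to want to review ___ in October?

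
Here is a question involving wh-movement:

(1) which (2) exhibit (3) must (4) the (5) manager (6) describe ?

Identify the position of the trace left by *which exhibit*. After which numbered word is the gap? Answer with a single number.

Pre-movement form: The manager must describe which exhibit.
'which exhibit' is the direct object of 'describe'. It moves to the left edge, and the trace sits right after 'describe':
Which exhibit must the manager describe ___?
'describe' is word 6.

6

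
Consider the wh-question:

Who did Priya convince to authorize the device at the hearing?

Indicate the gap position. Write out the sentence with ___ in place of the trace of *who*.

Pre-movement form: Priya did convince who to authorize the device at the hearing.
'who' functions as the direct object of 'convince'. The gap is right after 'convince'.

Who did Priya convince ___ to authorize the device at the hearing?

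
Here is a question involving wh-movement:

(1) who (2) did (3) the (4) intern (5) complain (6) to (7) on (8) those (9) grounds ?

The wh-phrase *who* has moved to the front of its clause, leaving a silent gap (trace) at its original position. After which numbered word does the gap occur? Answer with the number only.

6

Pre-movement form: The intern did complain to who on those grounds.
'who' functions as the object of the preposition 'to'. It moves to the left edge, and the trace sits right after 'to':
Who did the intern complain to ___ on those grounds?
'to' is word 6.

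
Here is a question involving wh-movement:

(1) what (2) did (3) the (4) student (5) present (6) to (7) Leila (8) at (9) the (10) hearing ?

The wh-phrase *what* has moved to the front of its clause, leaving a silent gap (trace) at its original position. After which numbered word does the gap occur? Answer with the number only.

Before movement: The student did present what to Leila at the hearing.
'what' functions as the direct object of 'present'. It moves to the left edge, and the trace sits right after 'present':
What did the student present ___ to Leila at the hearing?
'present' is word 5.

5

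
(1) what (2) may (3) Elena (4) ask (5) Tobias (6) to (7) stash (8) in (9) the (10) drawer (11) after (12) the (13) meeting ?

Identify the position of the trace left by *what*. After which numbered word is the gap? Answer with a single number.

7

Underlying clause: Elena may ask Tobias to stash what in the drawer after the meeting.
The filler 'what' is interpreted as the direct object of 'stash'. Wh-movement fronts it, leaving a gap right after 'stash':
What may Elena ask Tobias to stash ___ in the drawer after the meeting?
'stash' is word 7.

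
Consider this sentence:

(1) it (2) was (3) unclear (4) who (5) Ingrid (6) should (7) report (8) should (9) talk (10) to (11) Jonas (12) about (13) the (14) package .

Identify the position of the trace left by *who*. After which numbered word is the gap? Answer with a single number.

7

Before movement: Ingrid should report who should talk to Jonas about the package.
The filler 'who' is interpreted as the subject of the clause embedded under 'report'. Fronting leaves a gap immediately after 'report':
It was unclear who Ingrid should report ___ should talk to Jonas about the package.
'report' is word 7.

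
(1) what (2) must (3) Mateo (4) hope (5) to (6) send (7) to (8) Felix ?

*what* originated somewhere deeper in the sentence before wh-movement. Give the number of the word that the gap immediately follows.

6

Before movement: Mateo must hope to send what to Felix.
'what' is the direct object of 'send'. Fronting leaves a gap immediately after 'send':
What must Mateo hope to send ___ to Felix?
'send' is word 6.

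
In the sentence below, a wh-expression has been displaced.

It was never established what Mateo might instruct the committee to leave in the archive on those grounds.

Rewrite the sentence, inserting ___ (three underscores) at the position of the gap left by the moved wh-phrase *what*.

It was never established what Mateo might instruct the committee to leave ___ in the archive on those grounds.

Pre-movement form: Mateo might instruct the committee to leave what in the archive on those grounds.
The filler 'what' is interpreted as the direct object of 'leave'. The gap is right after 'leave'.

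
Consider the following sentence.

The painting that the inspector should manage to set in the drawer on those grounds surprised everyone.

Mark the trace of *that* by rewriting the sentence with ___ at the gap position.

'that' functions as the direct object of 'set'. The gap is right after 'set'.

The painting that the inspector should manage to set ___ in the drawer on those grounds surprised everyone.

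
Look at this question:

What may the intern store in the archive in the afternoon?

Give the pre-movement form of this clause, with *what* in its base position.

'what' functions as the direct object of 'store'. Wh-movement fronts it, leaving a gap right after 'store':
What may the intern store ___ in the archive in the afternoon?

The intern may store what in the archive in the afternoon.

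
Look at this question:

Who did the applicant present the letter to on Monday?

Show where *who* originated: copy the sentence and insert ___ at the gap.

Who did the applicant present the letter to ___ on Monday?

In situ: The applicant did present the letter to who on Monday.
The filler 'who' is interpreted as the object of the preposition 'to' (recipient of 'present'). The gap is right after 'to'.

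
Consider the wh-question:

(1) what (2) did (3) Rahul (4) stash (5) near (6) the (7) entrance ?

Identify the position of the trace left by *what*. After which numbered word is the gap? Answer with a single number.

4

Before movement: Rahul did stash what near the entrance.
The filler 'what' is interpreted as the direct object of 'stash'. Fronting leaves a gap immediately after 'stash':
What did Rahul stash ___ near the entrance?
'stash' is word 4.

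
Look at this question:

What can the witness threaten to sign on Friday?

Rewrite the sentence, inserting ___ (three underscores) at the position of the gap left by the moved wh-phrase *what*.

What can the witness threaten to sign ___ on Friday?

Before movement: The witness can threaten to sign what on Friday.
The filler 'what' is interpreted as the direct object of 'sign'. The gap is right after 'sign'.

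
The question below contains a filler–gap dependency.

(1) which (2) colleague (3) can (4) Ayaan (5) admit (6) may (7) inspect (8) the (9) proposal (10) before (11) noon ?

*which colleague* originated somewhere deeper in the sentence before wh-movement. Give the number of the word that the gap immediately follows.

Before movement: Ayaan can admit which colleague may inspect the proposal before noon.
The filler 'which colleague' is interpreted as the subject of the clause embedded under 'admit'. Fronting leaves a gap immediately after 'admit':
Which colleague can Ayaan admit ___ may inspect the proposal before noon?
'admit' is word 5.

5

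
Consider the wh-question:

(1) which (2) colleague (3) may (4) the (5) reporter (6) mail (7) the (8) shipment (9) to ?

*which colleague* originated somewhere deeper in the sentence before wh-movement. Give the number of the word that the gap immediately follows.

Pre-movement form: The reporter may mail the shipment to which colleague.
The filler 'which colleague' is interpreted as the object of the preposition 'to' (recipient of 'mail'). Wh-movement fronts it, leaving a gap right after 'to':
Which colleague may the reporter mail the shipment to ___?
'to' is word 9.

9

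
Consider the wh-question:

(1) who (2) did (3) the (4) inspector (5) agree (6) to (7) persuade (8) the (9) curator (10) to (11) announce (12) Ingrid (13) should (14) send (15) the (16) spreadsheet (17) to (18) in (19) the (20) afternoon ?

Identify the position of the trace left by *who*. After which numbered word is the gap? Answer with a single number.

In situ: The inspector did agree to persuade the curator to announce Ingrid should send the spreadsheet to who in the afternoon.
'who' functions as the object of the preposition 'to' (recipient of 'send'). Wh-movement fronts it, leaving a gap right after 'to':
Who did the inspector agree to persuade the curator to announce Ingrid should send the spreadsheet to ___ in the afternoon?
'to' is word 17.

17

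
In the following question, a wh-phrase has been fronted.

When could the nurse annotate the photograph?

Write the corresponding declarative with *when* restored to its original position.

'when' functions as the temporal adjunct. It moves to the left edge, and the trace sits right after 'photograph':
When could the nurse annotate the photograph ___?

The nurse could annotate the photograph when.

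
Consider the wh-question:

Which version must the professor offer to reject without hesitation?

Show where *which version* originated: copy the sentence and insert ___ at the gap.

Which version must the professor offer to reject ___ without hesitation?

In situ: The professor must offer to reject which version without hesitation.
'which version' is the direct object of 'reject'. The gap is right after 'reject'.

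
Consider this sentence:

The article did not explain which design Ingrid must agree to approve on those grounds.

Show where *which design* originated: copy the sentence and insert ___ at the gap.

The article did not explain which design Ingrid must agree to approve ___ on those grounds.

Before movement: Ingrid must agree to approve which design on those grounds.
'which design' is the direct object of 'approve'. The gap is right after 'approve'.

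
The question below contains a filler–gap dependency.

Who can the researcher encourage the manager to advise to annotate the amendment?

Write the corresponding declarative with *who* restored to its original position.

The researcher can encourage the manager to advise who to annotate the amendment.

'who' functions as the direct object of 'advise'. Fronting leaves a gap immediately after 'advise':
Who can the researcher encourage the manager to advise ___ to annotate the amendment?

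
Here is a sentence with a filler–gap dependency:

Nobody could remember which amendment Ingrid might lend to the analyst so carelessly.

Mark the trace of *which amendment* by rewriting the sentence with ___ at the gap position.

In situ: Ingrid might lend which amendment to the analyst so carelessly.
The filler 'which amendment' is interpreted as the direct object of 'lend'. The gap is right after 'lend'.

Nobody could remember which amendment Ingrid might lend ___ to the analyst so carelessly.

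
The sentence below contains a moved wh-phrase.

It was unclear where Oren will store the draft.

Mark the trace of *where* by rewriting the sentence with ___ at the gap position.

It was unclear where Oren will store the draft ___.

In situ: Oren will store the draft where.
'where' is the locative complement of 'store'. The gap is right after 'draft'.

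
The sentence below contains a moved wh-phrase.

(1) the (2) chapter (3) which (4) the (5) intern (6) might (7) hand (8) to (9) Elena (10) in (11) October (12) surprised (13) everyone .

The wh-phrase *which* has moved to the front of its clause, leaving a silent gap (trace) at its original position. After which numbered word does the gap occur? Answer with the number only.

'which' is the direct object of 'hand'. Wh-movement fronts it, leaving a gap right after 'hand':
The chapter which the intern might hand ___ to Elena in October surprised everyone.
'hand' is word 7.

7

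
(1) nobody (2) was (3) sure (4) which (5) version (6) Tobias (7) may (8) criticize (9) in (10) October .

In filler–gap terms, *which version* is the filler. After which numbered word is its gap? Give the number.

8

Underlying clause: Tobias may criticize which version in October.
'which version' functions as the direct object of 'criticize'. Fronting leaves a gap immediately after 'criticize':
Nobody was sure which version Tobias may criticize ___ in October.
'criticize' is word 8.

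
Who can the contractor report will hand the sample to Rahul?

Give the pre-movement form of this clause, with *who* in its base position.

The filler 'who' is interpreted as the subject of the clause embedded under 'report'. It moves to the left edge, and the trace sits right after 'report':
Who can the contractor report ___ will hand the sample to Rahul?

The contractor can report who will hand the sample to Rahul.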